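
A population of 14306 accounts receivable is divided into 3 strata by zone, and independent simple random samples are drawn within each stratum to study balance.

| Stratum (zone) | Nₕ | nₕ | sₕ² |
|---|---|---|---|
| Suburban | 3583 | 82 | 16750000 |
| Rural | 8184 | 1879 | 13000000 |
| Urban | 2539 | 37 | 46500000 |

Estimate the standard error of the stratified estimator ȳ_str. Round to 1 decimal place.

Var(ȳ_str) = Σₕ Wₕ²(1 − fₕ)sₕ²/nₕ with Wₕ = Nₕ/N, N = 14306.
Suburban: Wₕ = 0.25045435; term = 0.25045435²·(1 − 0.02288585)·16750000/82 = 12519.974.
Rural: Wₕ = 0.57206766; term = 0.57206766²·(1 − 0.22959433)·13000000/1879 = 1744.3388.
Urban: Wₕ = 0.17747798; term = 0.17747798²·(1 − 0.01457267)·46500000/37 = 39008.998.
Sum = 53273.311.
SE = √(53273.311) = 230.8.

230.8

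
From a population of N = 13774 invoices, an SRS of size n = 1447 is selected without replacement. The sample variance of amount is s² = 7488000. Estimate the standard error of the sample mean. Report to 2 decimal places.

Under SRS without replacement, Var(ȳ) = (1 − f)·s²/n with f = n/N = 1447/13774 = 0.10505300.
Var(ȳ) = (1 − 0.10505300)·7488000/1447 = 0.89494700·5174.8445 = 4631.2116.
SE(ȳ) = √(4631.2116) = 68.05.

68.05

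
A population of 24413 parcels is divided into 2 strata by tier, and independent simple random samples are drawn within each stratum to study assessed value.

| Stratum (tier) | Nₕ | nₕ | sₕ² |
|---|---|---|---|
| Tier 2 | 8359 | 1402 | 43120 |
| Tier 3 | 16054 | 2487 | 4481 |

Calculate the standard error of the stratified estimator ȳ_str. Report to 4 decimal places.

Var(ȳ_str) = Σₕ Wₕ²(1 − fₕ)sₕ²/nₕ with Wₕ = Nₕ/N, N = 24413.
Tier 2: Wₕ = 0.34239954; term = 0.34239954²·(1 − 0.16772341)·43120/1402 = 3.0009915.
Tier 3: Wₕ = 0.65760046; term = 0.65760046²·(1 − 0.15491466)·4481/2487 = 0.65845173.
Sum = 3.6594432.
SE = √(3.6594432) = 1.9130.

1.9130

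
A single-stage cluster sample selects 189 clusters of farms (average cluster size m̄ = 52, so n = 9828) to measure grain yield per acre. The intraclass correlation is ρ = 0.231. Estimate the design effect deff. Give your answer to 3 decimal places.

12.781

deff = 1 + (52 − 1)·0.231 = 1 + 11.781 = 12.781.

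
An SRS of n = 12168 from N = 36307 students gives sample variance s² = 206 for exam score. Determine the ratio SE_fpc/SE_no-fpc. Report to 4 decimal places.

0.8154

f = n/N = 12168/36307 = 0.33514198.
SE_no-fpc = √(s²/n) = 0.13011399; SE_fpc = √((1−f)s²/n) = 0.10609342.
Ratio = √(1−f) = 0.81538826.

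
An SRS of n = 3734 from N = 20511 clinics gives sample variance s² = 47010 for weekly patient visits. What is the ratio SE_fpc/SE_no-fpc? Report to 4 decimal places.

0.9044

f = n/N = 3734/20511 = 0.18204866.
SE_no-fpc = √(s²/n) = 3.548199; SE_fpc = √((1−f)s²/n) = 3.2090147.
Ratio = √(1−f) = 0.90440662.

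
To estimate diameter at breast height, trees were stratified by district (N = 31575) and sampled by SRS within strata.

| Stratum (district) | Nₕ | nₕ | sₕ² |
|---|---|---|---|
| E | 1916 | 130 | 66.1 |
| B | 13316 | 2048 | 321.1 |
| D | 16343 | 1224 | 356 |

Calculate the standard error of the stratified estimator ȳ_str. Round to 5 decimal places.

0.31213

Var(ȳ_str) = Σₕ Wₕ²(1 − fₕ)sₕ²/nₕ with Wₕ = Nₕ/N, N = 31575.
E: Wₕ = 0.06068092; term = 0.06068092²·(1 − 0.06784969)·66.1/130 = 0.0017452126.
B: Wₕ = 0.42172605; term = 0.42172605²·(1 − 0.15379994)·321.1/2048 = 0.023596319.
D: Wₕ = 0.51759303; term = 0.51759303²·(1 − 0.07489445)·356/1224 = 0.07208364.
Sum = 0.097425172.
SE = √(0.097425172) = 0.31213.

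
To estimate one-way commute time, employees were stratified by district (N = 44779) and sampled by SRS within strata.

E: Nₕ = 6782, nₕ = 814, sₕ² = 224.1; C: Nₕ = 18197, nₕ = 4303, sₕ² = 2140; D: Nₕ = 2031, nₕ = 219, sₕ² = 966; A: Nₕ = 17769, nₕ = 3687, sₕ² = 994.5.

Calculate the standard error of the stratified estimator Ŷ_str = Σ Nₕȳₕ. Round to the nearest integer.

Var(Ŷ_str) = Σₕ Nₕ²(1 − fₕ)sₕ²/nₕ.
E: 6782²·(1 − 814/6782)·224.1/814 = 1.1143049 × 10^7.
C: 18197²·(1 − 4303/18197)·2140/4303 = 1.2573886 × 10^8.
D: 2031²·(1 − 219/2031)·966/219 = 1.6233087 × 10^7.
A: 17769²·(1 − 3687/17769)·994.5/3687 = 6.7493038 × 10^7.
Sum = 2.2060803 × 10^8.
SE = √(2.2060803 × 10^8) = 14853.

14853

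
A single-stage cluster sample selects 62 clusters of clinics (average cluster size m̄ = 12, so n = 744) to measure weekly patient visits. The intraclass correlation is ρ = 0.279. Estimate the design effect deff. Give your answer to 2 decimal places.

deff = 1 + (12 − 1)·0.279 = 1 + 3.069 = 4.069.

4.07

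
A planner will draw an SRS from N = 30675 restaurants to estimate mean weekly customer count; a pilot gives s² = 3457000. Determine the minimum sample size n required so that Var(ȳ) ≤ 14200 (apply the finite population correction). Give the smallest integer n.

Without fpc, n₀ = s²/D = 3457000/14200 = 243.4507.
With fpc, (1 − n/N)·s²/n ≤ D requires n ≥ n₀/(1 + n₀/N) = 243.4507/(1 + 243.4507/30675) = 241.5338.
Rounding up, n = 242.

242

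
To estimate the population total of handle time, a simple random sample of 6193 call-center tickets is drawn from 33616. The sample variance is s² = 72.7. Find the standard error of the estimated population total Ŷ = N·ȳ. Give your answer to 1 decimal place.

Var(Ŷ) = N²·Var(ȳ) = N²·(1 − n/N)·s²/n.
f = 6193/33616 = 0.18422775; Var(ȳ) = 0.81577225·72.7/6193 = 0.0095763996.
Var(Ŷ) = 33616² · 0.0095763996 = 1.0821671 × 10^7.
SE(Ŷ) = √(1.0821671 × 10^7) = 3289.6.

3289.6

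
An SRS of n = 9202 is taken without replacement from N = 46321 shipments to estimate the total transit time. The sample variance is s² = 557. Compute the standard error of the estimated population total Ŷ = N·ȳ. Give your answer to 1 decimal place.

Var(Ŷ) = N²·Var(ȳ) = N²·(1 − n/N)·s²/n.
f = 9202/46321 = 0.19865720; Var(ȳ) = 0.80134280·557/9202 = 0.048505536.
Var(Ŷ) = 46321² · 0.048505536 = 1.0407518 × 10^8.
SE(Ŷ) = √(1.0407518 × 10^8) = 10201.7.

10201.7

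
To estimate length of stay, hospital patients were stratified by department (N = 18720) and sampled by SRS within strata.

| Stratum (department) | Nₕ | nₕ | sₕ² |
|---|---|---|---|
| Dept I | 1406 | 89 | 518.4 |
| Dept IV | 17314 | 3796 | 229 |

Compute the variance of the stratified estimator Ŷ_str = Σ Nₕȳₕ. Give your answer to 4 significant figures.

Var(Ŷ_str) = Σₕ Nₕ²(1 − fₕ)sₕ²/nₕ.
Dept I: 1406²·(1 − 89/1406)·518.4/89 = 1.0785644 × 10^7.
Dept IV: 17314²·(1 − 3796/17314)·229/3796 = 1.4119494 × 10^7.
Sum = 2.4905138 × 10^7.

2.491 × 10^7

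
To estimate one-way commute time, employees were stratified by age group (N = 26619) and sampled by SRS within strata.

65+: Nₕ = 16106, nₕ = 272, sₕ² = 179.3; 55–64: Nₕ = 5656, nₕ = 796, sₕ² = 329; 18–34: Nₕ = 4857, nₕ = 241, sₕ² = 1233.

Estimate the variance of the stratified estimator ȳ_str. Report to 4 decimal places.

Var(ȳ_str) = Σₕ Wₕ²(1 − fₕ)sₕ²/nₕ with Wₕ = Nₕ/N, N = 26619.
65+: Wₕ = 0.60505654; term = 0.60505654²·(1 − 0.01688812)·179.3/272 = 0.23725001.
55–64: Wₕ = 0.21247981; term = 0.21247981²·(1 − 0.14073550)·329/796 = 0.016034116.
18–34: Wₕ = 0.18246365; term = 0.18246365²·(1 − 0.04961911)·1233/241 = 0.16188122.
Sum = 0.41516535.

0.4152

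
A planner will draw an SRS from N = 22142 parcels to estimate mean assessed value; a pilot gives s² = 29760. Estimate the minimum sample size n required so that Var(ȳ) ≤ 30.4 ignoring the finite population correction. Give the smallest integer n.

Without fpc, n₀ = s²/D = 29760/30.4 = 978.9474.
Rounding up, n = 979.

979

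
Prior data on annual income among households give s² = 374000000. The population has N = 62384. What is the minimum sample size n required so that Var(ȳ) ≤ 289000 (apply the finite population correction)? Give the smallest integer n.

Without fpc, n₀ = s²/D = 374000000/289000 = 1294.1176.
With fpc, (1 − n/N)·s²/n ≤ D requires n ≥ n₀/(1 + n₀/N) = 1294.1176/(1 + 1294.1176/62384) = 1267.8175.
Rounding up, n = 1268.

1268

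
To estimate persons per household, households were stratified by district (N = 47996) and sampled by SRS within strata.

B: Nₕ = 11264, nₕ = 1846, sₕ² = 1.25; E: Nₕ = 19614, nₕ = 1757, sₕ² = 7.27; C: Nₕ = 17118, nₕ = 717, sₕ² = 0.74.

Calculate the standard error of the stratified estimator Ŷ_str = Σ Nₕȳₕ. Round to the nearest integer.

Var(Ŷ_str) = Σₕ Nₕ²(1 − fₕ)sₕ²/nₕ.
B: 11264²·(1 − 1846/11264)·1.25/1846 = 71833.933.
E: 19614²·(1 − 1757/19614)·7.27/1757 = 1.44923 × 10^6.
C: 17118²·(1 − 717/17118)·0.74/717 = 289758.32.
Sum = 1.8108223 × 10^6.
SE = √(1.8108223 × 10^6) = 1346.

1346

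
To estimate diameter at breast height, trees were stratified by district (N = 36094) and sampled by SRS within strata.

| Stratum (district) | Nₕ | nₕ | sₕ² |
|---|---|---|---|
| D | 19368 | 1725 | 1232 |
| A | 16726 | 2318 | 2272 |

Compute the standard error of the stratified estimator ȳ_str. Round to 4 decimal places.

0.6072

Var(ȳ_str) = Σₕ Wₕ²(1 − fₕ)sₕ²/nₕ with Wₕ = Nₕ/N, N = 36094.
D: Wₕ = 0.53659888; term = 0.53659888²·(1 − 0.08906444)·1232/1725 = 0.18733063.
A: Wₕ = 0.46340112; term = 0.46340112²·(1 − 0.13858663)·2272/2318 = 0.18130954.
Sum = 0.36864017.
SE = √(0.36864017) = 0.6072.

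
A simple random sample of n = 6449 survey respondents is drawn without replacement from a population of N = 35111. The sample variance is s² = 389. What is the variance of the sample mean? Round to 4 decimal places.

Under SRS without replacement, Var(ȳ) = (1 − f)·s²/n with f = n/N = 6449/35111 = 0.18367463.
Var(ȳ) = (1 − 0.18367463)·389/6449 = 0.81632537·0.060319429 = 0.04924028.

0.0492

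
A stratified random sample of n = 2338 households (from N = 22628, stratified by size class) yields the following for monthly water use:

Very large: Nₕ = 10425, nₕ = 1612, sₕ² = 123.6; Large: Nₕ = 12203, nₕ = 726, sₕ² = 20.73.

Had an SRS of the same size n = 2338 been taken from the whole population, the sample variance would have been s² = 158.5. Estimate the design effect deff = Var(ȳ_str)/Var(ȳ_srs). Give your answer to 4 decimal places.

Var(ȳ_str) = Σ Wₕ²(1−fₕ)sₕ²/nₕ with Wₕ = Nₕ/22628:
  Very large: (10425/22628)²·(1−1612/10425)·123.6/1612 = 0.013758178
  Large: (12203/22628)²·(1−726/12203)·20.73/726 = 0.0078102572
  → Var(ȳ_str) = 0.021568435.
Var(ȳ_srs) = (1 − 2338/22628)·158.5/2338 = 0.060788389.
deff = 0.021568435 / 0.060788389 = 0.3548.

0.3548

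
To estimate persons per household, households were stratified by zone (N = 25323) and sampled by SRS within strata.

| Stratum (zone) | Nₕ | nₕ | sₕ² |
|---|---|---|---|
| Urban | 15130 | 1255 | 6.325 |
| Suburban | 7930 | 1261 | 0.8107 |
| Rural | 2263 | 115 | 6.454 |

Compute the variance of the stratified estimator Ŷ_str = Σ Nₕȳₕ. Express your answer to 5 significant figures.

1.3648 × 10^6

Var(Ŷ_str) = Σₕ Nₕ²(1 − fₕ)sₕ²/nₕ.
Urban: 15130²·(1 − 1255/15130)·6.325/1255 = 1.0580074 × 10^6.
Suburban: 7930²·(1 − 1261/7930)·0.8107/1261 = 34000.006.
Rural: 2263²·(1 − 115/2263)·6.454/115 = 272803.51.
Sum = 1.3648109 × 10^6.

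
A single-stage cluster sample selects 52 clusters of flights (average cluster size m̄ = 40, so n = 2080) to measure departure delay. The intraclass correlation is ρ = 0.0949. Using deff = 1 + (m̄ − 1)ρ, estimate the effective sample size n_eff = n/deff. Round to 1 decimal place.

deff = 1 + (40 − 1)·0.0949 = 1 + 3.7011 = 4.7011.
n_eff = 2080 / 4.7011 = 442.4.

442.4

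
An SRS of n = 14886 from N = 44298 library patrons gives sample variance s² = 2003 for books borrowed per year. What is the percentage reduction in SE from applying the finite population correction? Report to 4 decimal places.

18.5164

f = n/N = 14886/44298 = 0.33604226.
SE_no-fpc = √(s²/n) = 0.3668187; SE_fpc = √((1−f)s²/n) = 0.29889709.
Ratio = √(1−f) = 0.81483602. Reduction = 100·(1 − 0.81483602) = 18.5164%.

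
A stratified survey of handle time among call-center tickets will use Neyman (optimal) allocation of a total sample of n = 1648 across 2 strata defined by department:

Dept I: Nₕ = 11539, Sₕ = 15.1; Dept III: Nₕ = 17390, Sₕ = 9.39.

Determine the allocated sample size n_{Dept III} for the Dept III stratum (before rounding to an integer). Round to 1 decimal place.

797.3

Neyman allocation: nₕ = n·NₕSₕ / Σⱼ NⱼSⱼ.
Σ NⱼSⱼ = 11539·15.1 + 17390·9.39 = 337531.
n_{Dept III} = 1648·17390·9.39 / 337531 = 797.3.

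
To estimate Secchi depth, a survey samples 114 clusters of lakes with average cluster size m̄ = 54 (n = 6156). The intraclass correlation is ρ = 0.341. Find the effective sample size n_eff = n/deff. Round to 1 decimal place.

322.8

deff = 1 + (54 − 1)·0.341 = 1 + 18.073 = 19.073.
n_eff = 6156 / 19.073 = 322.8.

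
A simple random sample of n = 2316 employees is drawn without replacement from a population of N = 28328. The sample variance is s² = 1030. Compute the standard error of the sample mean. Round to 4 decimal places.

Under SRS without replacement, Var(ȳ) = (1 − f)·s²/n with f = n/N = 2316/28328 = 0.08175657.
Var(ȳ) = (1 − 0.08175657)·1030/2316 = 0.91824343·0.4447323 = 0.40837251.
SE(ȳ) = √(0.40837251) = 0.6390.

0.6390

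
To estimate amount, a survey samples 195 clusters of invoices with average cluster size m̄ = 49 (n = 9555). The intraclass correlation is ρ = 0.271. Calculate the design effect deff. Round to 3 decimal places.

deff = 1 + (49 − 1)·0.271 = 1 + 13.008 = 14.008.

14.008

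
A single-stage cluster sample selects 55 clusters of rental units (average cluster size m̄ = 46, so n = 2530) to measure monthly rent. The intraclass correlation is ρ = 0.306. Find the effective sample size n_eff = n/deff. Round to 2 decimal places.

deff = 1 + (46 − 1)·0.306 = 1 + 13.77 = 14.77.
n_eff = 2530 / 14.77 = 171.29.

171.29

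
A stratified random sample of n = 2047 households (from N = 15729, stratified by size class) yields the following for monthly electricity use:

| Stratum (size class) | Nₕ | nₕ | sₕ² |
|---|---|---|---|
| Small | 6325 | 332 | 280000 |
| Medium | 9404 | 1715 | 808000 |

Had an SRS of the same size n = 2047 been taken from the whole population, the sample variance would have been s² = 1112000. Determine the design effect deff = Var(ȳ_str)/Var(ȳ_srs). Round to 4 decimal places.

Var(ȳ_str) = Σ Wₕ²(1−fₕ)sₕ²/nₕ with Wₕ = Nₕ/15729:
  Small: (6325/15729)²·(1−332/6325)·280000/332 = 129.21786
  Medium: (9404/15729)²·(1−1715/9404)·808000/1715 = 137.69796
  → Var(ȳ_str) = 266.91582.
Var(ȳ_srs) = (1 − 2047/15729)·1112000/2047 = 472.53656.
deff = 266.91582 / 472.53656 = 0.5649.

0.5649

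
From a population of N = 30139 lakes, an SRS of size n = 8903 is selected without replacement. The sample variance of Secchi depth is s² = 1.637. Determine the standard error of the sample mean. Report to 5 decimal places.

0.01138

Under SRS without replacement, Var(ȳ) = (1 − f)·s²/n with f = n/N = 8903/30139 = 0.29539799.
Var(ȳ) = (1 − 0.29539799)·1.637/8903 = 0.70460201·1.8387061 × 10^-4 = 1.295556 × 10^-4.
SE(ȳ) = √(1.295556 × 10^-4) = 0.01138.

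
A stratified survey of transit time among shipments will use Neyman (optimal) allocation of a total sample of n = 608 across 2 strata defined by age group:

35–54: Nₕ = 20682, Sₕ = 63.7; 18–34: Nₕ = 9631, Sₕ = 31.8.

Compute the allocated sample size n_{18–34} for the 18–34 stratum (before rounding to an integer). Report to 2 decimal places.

Neyman allocation: nₕ = n·NₕSₕ / Σⱼ NⱼSⱼ.
Σ NⱼSⱼ = 20682·63.7 + 9631·31.8 = 1.6237092 × 10^6.
n_{18–34} = 608·9631·31.8 / (1.6237092 × 10^6) = 114.68.

114.68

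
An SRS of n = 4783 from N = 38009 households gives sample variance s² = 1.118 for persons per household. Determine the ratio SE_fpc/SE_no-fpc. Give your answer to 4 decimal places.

0.9350

f = n/N = 4783/38009 = 0.12583862.
SE_no-fpc = √(s²/n) = 0.015288705; SE_fpc = √((1−f)s²/n) = 0.014294419.
Ratio = √(1−f) = 0.93496598.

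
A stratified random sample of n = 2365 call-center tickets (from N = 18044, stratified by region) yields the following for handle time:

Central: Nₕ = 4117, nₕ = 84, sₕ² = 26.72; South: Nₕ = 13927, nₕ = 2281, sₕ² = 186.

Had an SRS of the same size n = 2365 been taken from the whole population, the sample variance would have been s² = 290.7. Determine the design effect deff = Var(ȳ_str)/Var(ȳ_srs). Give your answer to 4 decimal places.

Var(ȳ_str) = Σ Wₕ²(1−fₕ)sₕ²/nₕ with Wₕ = Nₕ/18044:
  Central: (4117/18044)²·(1−84/4117)·26.72/84 = 0.016221859
  South: (13927/18044)²·(1−2281/13927)·186/2281 = 0.04062154
  → Var(ȳ_str) = 0.056843399.
Var(ȳ_srs) = (1 − 2365/18044)·290.7/2365 = 0.10680693.
deff = 0.056843399 / 0.10680693 = 0.5322.

0.5322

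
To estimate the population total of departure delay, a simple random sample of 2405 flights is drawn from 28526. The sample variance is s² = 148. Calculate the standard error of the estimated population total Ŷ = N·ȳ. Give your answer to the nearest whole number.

6772

Var(Ŷ) = N²·Var(ȳ) = N²·(1 − n/N)·s²/n.
f = 2405/28526 = 0.08430905; Var(ȳ) = 0.91569095·148/2405 = 0.056350212.
Var(Ŷ) = 28526² · 0.056350212 = 4.5854009 × 10^7.
SE(Ŷ) = √(4.5854009 × 10^7) = 6772.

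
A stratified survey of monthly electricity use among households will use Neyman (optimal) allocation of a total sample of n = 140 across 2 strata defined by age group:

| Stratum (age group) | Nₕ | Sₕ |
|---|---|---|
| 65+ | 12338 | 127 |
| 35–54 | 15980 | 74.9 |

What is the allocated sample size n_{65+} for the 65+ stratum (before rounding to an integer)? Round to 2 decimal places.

Neyman allocation: nₕ = n·NₕSₕ / Σⱼ NⱼSⱼ.
Σ NⱼSⱼ = 12338·127 + 15980·74.9 = 2.763828 × 10^6.
n_{65+} = 140·12338·127 / (2.763828 × 10^6) = 79.37.

79.37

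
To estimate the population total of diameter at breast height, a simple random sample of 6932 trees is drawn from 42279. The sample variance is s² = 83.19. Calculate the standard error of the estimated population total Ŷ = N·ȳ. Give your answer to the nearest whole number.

4235

Var(Ŷ) = N²·Var(ȳ) = N²·(1 − n/N)·s²/n.
f = 6932/42279 = 0.16395847; Var(ȳ) = 0.83604153·83.19/6932 = 0.010033222.
Var(Ŷ) = 42279² · 0.010033222 = 1.7934523 × 10^7.
SE(Ŷ) = √(1.7934523 × 10^7) = 4235.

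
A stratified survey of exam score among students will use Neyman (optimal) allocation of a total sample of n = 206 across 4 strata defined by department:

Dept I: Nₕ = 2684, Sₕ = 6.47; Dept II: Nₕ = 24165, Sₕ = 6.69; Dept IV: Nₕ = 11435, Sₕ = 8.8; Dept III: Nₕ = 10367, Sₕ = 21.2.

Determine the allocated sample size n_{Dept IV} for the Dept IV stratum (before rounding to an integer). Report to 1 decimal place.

Neyman allocation: nₕ = n·NₕSₕ / Σⱼ NⱼSⱼ.
Σ NⱼSⱼ = 2684·6.47 + 24165·6.69 + 11435·8.8 + 10367·21.2 = 499437.73.
n_{Dept IV} = 206·11435·8.8 / 499437.73 = 41.5.

41.5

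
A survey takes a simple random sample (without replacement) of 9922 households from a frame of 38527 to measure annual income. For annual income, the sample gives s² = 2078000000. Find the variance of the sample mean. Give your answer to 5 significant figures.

Under SRS without replacement, Var(ȳ) = (1 − f)·s²/n with f = n/N = 9922/38527 = 0.25753368.
Var(ȳ) = (1 − 0.25753368)·2078000000/9922 = 0.74246632·209433.58 = 155497.38.

155500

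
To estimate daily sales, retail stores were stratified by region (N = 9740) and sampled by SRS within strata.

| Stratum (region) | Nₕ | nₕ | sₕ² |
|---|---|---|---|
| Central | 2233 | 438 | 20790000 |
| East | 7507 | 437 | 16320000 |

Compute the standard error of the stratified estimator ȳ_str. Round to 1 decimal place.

Var(ȳ_str) = Σₕ Wₕ²(1 − fₕ)sₕ²/nₕ with Wₕ = Nₕ/N, N = 9740.
Central: Wₕ = 0.22926078; term = 0.22926078²·(1 − 0.19614868)·20790000/438 = 2005.4676.
East: Wₕ = 0.77073922; term = 0.77073922²·(1 − 0.05821234)·16320000/437 = 20893.28.
Sum = 22898.748.
SE = √(22898.748) = 151.3.

151.3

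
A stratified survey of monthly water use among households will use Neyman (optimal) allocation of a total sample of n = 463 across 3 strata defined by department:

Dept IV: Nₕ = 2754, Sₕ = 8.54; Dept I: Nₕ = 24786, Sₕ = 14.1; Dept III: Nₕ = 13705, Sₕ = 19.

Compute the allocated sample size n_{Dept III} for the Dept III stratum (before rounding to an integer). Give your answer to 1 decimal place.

190.3

Neyman allocation: nₕ = n·NₕSₕ / Σⱼ NⱼSⱼ.
Σ NⱼSⱼ = 2754·8.54 + 24786·14.1 + 13705·19 = 633396.76.
n_{Dept III} = 463·13705·19 / 633396.76 = 190.3.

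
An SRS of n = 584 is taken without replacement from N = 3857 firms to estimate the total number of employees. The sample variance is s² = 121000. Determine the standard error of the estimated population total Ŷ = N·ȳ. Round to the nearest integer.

51143

Var(Ŷ) = N²·Var(ȳ) = N²·(1 − n/N)·s²/n.
f = 584/3857 = 0.15141302; Var(ȳ) = 0.84858698·121000/584 = 175.82025.
Var(Ŷ) = 3857² · 175.82025 = 2.615581 × 10^9.
SE(Ŷ) = √(2.615581 × 10^9) = 51143.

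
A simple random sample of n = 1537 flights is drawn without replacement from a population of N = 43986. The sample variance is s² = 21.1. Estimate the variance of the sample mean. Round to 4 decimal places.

Under SRS without replacement, Var(ȳ) = (1 − f)·s²/n with f = n/N = 1537/43986 = 0.03494294.
Var(ȳ) = (1 − 0.03494294)·21.1/1537 = 0.96505706·0.013728042 = 0.013248344.

0.0132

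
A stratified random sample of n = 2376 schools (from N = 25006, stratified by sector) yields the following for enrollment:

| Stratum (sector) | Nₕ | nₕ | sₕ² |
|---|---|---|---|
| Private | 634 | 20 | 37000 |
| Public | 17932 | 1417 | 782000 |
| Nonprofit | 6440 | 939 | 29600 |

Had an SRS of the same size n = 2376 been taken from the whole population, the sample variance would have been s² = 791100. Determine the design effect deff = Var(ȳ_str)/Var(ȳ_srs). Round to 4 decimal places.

Var(ȳ_str) = Σ Wₕ²(1−fₕ)sₕ²/nₕ with Wₕ = Nₕ/25006:
  Private: (634/25006)²·(1−20/634)·37000/20 = 1.1517041
  Public: (17932/25006)²·(1−1417/17932)·782000/1417 = 261.37001
  Nonprofit: (6440/25006)²·(1−939/6440)·29600/939 = 1.7859331
  → Var(ȳ_str) = 264.30765.
Var(ȳ_srs) = (1 − 2376/25006)·791100/2376 = 301.31814.
deff = 264.30765 / 301.31814 = 0.8772.

0.8772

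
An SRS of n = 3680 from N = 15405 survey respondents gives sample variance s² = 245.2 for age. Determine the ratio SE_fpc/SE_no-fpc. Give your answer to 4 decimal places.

f = n/N = 3680/15405 = 0.23888348.
SE_no-fpc = √(s²/n) = 0.25812872; SE_fpc = √((1−f)s²/n) = 0.22519664.
Ratio = √(1−f) = 0.87241992.

0.8724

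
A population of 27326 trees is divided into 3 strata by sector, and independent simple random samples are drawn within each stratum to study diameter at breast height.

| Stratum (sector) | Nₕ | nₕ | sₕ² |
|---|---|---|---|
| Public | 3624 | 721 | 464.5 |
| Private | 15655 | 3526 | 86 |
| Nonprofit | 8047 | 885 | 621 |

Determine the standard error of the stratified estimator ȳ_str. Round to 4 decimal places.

Var(ȳ_str) = Σₕ Wₕ²(1 − fₕ)sₕ²/nₕ with Wₕ = Nₕ/N, N = 27326.
Public: Wₕ = 0.13262095; term = 0.13262095²·(1 − 0.19895143)·464.5/721 = 0.0090768164.
Private: Wₕ = 0.57289761; term = 0.57289761²·(1 − 0.22523156)·86/3526 = 0.0062021474.
Nonprofit: Wₕ = 0.29448145; term = 0.29448145²·(1 − 0.10997887)·621/885 = 0.054158237.
Sum = 0.069437201.
SE = √(0.069437201) = 0.2635.

0.2635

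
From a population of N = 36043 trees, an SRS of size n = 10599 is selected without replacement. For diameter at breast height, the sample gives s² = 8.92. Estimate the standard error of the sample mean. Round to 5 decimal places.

Under SRS without replacement, Var(ȳ) = (1 − f)·s²/n with f = n/N = 10599/36043 = 0.29406542.
Var(ȳ) = (1 − 0.29406542)·8.92/10599 = 0.70593458·8.4158883 × 10^-4 = 5.9410666 × 10^-4.
SE(ȳ) = √(5.9410666 × 10^-4) = 0.02437.

0.02437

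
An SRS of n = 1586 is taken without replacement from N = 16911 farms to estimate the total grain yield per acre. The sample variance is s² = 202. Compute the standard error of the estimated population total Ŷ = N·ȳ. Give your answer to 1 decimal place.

Var(Ŷ) = N²·Var(ȳ) = N²·(1 − n/N)·s²/n.
f = 1586/16911 = 0.09378511; Var(ȳ) = 0.90621489·202/1586 = 0.11541955.
Var(Ŷ) = 16911² · 0.11541955 = 3.3007905 × 10^7.
SE(Ŷ) = √(3.3007905 × 10^7) = 5745.3.

5745.3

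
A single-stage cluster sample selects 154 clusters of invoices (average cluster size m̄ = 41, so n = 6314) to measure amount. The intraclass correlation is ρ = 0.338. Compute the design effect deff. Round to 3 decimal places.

deff = 1 + (41 − 1)·0.338 = 1 + 13.52 = 14.52.

14.520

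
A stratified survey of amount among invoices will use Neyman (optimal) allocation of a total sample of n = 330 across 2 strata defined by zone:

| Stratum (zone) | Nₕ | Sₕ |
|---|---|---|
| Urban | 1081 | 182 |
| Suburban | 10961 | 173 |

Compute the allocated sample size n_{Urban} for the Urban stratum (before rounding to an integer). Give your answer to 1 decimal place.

Neyman allocation: nₕ = n·NₕSₕ / Σⱼ NⱼSⱼ.
Σ NⱼSⱼ = 1081·182 + 10961·173 = 2.092995 × 10^6.
n_{Urban} = 330·1081·182 / (2.092995 × 10^6) = 31.0.

31.0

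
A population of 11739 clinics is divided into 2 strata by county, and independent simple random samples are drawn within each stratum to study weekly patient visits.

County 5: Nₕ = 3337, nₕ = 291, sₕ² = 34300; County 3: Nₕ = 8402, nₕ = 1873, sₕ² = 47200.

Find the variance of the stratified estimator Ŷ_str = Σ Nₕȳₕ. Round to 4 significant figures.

2.580 × 10^9

Var(Ŷ_str) = Σₕ Nₕ²(1 − fₕ)sₕ²/nₕ.
County 5: 3337²·(1 − 291/3337)·34300/291 = 1.1980839 × 10^9.
County 3: 8402²·(1 − 1873/8402)·47200/1873 = 1.3823995 × 10^9.
Sum = 2.5804834 × 10^9.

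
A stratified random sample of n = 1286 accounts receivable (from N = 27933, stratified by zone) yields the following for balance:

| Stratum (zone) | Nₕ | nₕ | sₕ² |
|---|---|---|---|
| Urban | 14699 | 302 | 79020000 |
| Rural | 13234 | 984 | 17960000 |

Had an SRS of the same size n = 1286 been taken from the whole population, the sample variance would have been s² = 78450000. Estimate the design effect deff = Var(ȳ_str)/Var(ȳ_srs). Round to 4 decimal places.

1.2846

Var(ȳ_str) = Σ Wₕ²(1−fₕ)sₕ²/nₕ with Wₕ = Nₕ/27933:
  Urban: (14699/27933)²·(1−302/14699)·79020000/302 = 70966.717
  Rural: (13234/27933)²·(1−984/13234)·17960000/984 = 3792.3053
  → Var(ȳ_str) = 74759.022.
Var(ȳ_srs) = (1 − 1286/27933)·78450000/1286 = 58194.604.
deff = 74759.022 / 58194.604 = 1.2846.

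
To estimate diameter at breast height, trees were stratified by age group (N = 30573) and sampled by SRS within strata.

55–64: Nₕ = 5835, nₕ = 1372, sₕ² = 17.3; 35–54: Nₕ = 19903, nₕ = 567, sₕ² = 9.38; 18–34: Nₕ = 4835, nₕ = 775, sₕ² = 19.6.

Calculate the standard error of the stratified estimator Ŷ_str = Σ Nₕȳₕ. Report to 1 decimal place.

Var(Ŷ_str) = Σₕ Nₕ²(1 − fₕ)sₕ²/nₕ.
55–64: 5835²·(1 − 1372/5835)·17.3/1372 = 328367.18.
35–54: 19903²·(1 − 567/19903)·9.38/567 = 6.3665618 × 10^6.
18–34: 4835²·(1 − 775/4835)·19.6/775 = 496451.56.
Sum = 7.1913805 × 10^6.
SE = √(7.1913805 × 10^6) = 2681.7.

2681.7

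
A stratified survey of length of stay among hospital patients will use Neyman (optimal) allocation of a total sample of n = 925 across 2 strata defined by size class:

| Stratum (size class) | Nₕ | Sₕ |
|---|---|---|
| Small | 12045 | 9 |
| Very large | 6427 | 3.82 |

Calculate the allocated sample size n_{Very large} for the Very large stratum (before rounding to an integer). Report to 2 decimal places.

Neyman allocation: nₕ = n·NₕSₕ / Σⱼ NⱼSⱼ.
Σ NⱼSⱼ = 12045·9 + 6427·3.82 = 132956.14.
n_{Very large} = 925·6427·3.82 / 132956.14 = 170.81.

170.81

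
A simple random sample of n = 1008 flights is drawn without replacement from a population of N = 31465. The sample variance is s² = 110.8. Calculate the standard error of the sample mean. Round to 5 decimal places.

0.32619

Under SRS without replacement, Var(ȳ) = (1 − f)·s²/n with f = n/N = 1008/31465 = 0.03203560.
Var(ȳ) = (1 − 0.03203560)·110.8/1008 = 0.96796440·0.10992063 = 0.10639926.
SE(ȳ) = √(0.10639926) = 0.32619.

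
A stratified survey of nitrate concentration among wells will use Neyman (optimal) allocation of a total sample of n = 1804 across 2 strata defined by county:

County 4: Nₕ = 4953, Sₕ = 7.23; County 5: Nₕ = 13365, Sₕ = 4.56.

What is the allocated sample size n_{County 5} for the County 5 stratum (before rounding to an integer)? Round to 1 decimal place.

Neyman allocation: nₕ = n·NₕSₕ / Σⱼ NⱼSⱼ.
Σ NⱼSⱼ = 4953·7.23 + 13365·4.56 = 96754.59.
n_{County 5} = 1804·13365·4.56 / 96754.59 = 1136.3.

1136.3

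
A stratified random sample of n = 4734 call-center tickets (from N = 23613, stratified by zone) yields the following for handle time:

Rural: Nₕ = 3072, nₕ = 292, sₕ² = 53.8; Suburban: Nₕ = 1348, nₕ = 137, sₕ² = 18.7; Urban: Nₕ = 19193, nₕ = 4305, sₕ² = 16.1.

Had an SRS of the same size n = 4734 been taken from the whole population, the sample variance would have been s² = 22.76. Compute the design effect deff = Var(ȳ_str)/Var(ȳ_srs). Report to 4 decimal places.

Var(ȳ_str) = Σ Wₕ²(1−fₕ)sₕ²/nₕ with Wₕ = Nₕ/23613:
  Rural: (3072/23613)²·(1−292/3072)·53.8/292 = 0.0028220396
  Suburban: (1348/23613)²·(1−137/1348)·18.7/137 = 3.9962508 × 10^-4
  Urban: (19193/23613)²·(1−4305/19193)·16.1/4305 = 0.0019165917
  → Var(ȳ_str) = 0.0051382564.
Var(ȳ_srs) = (1 − 4734/23613)·22.76/4734 = 0.0038438977.
deff = 0.0051382564 / 0.0038438977 = 1.3367.

1.3367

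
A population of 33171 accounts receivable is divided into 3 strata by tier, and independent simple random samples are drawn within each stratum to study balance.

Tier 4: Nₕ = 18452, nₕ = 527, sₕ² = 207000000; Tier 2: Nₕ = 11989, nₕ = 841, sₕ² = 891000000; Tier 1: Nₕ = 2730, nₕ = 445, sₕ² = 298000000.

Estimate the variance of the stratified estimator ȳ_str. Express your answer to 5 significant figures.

250560

Var(ȳ_str) = Σₕ Wₕ²(1 − fₕ)sₕ²/nₕ with Wₕ = Nₕ/N, N = 33171.
Tier 4: Wₕ = 0.55626903; term = 0.55626903²·(1 − 0.02856059)·207000000/527 = 118071.54.
Tier 2: Wₕ = 0.36143016; term = 0.36143016²·(1 − 0.07014764)·891000000/841 = 128689.91.
Tier 1: Wₕ = 0.08230080; term = 0.08230080²·(1 − 0.16300366)·298000000/445 = 3796.54.
Sum = 250557.99.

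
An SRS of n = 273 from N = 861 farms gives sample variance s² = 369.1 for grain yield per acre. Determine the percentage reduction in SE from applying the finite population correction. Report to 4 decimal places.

f = n/N = 273/861 = 0.31707317.
SE_no-fpc = √(s²/n) = 1.1627616; SE_fpc = √((1−f)s²/n) = 0.9608991.
Ratio = √(1−f) = 0.82639387. Reduction = 100·(1 − 0.82639387) = 17.3606%.

17.3606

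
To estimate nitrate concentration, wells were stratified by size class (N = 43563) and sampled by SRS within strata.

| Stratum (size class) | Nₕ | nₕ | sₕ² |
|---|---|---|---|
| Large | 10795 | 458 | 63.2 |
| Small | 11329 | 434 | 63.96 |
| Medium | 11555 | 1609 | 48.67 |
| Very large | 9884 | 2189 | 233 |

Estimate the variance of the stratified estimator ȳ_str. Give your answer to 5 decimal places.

0.02380

Var(ȳ_str) = Σₕ Wₕ²(1 − fₕ)sₕ²/nₕ with Wₕ = Nₕ/N, N = 43563.
Large: Wₕ = 0.24780203; term = 0.24780203²·(1 − 0.04242705)·63.2/458 = 0.0081139664.
Small: Wₕ = 0.26006014; term = 0.26006014²·(1 − 0.03830877)·63.96/434 = 0.0095852176.
Medium: Wₕ = 0.26524803; term = 0.26524803²·(1 − 0.13924708)·48.67/1609 = 0.0018318426.
Very large: Wₕ = 0.22688979; term = 0.22688979²·(1 − 0.22146904)·233/2189 = 0.004265952.
Sum = 0.023796979.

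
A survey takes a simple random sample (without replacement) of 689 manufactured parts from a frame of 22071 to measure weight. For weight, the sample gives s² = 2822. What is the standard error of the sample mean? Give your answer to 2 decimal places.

Under SRS without replacement, Var(ȳ) = (1 − f)·s²/n with f = n/N = 689/22071 = 0.03121743.
Var(ȳ) = (1 − 0.03121743)·2822/689 = 0.96878257·4.095791 = 3.9679309.
SE(ȳ) = √(3.9679309) = 1.99.

1.99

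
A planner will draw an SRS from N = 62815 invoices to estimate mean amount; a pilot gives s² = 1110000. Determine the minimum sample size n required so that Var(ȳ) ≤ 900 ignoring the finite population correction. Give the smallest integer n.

Without fpc, n₀ = s²/D = 1110000/900 = 1233.3333.
Rounding up, n = 1234.

1234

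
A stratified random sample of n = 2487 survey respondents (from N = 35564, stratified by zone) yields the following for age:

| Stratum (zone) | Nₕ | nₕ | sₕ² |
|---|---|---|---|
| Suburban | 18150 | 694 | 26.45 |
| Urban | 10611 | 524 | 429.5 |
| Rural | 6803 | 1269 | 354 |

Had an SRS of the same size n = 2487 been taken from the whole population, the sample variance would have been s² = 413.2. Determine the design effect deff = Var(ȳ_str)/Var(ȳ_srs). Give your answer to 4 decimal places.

Var(ȳ_str) = Σ Wₕ²(1−fₕ)sₕ²/nₕ with Wₕ = Nₕ/35564:
  Suburban: (18150/35564)²·(1−694/18150)·26.45/694 = 0.0095469878
  Urban: (10611/35564)²·(1−524/10611)·429.5/524 = 0.069363183
  Rural: (6803/35564)²·(1−1269/6803)·354/1269 = 0.0083034784
  → Var(ȳ_str) = 0.087213649.
Var(ȳ_srs) = (1 − 2487/35564)·413.2/2487 = 0.15452546.
deff = 0.087213649 / 0.15452546 = 0.5644.

0.5644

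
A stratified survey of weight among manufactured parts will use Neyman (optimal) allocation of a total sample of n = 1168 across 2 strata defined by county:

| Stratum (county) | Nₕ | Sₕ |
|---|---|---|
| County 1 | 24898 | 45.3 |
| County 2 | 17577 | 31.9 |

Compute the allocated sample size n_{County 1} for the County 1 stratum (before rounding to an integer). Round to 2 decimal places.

Neyman allocation: nₕ = n·NₕSₕ / Σⱼ NⱼSⱼ.
Σ NⱼSⱼ = 24898·45.3 + 17577·31.9 = 1.6885857 × 10^6.
n_{County 1} = 1168·24898·45.3 / (1.6885857 × 10^6) = 780.16.

780.16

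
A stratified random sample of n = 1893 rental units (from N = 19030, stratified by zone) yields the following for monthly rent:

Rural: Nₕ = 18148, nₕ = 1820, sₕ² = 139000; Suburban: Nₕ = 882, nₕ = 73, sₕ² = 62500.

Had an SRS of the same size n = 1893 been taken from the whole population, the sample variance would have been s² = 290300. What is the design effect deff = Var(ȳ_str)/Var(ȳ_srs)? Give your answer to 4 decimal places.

0.4647

Var(ȳ_str) = Σ Wₕ²(1−fₕ)sₕ²/nₕ with Wₕ = Nₕ/19030:
  Rural: (18148/19030)²·(1−1820/18148)·139000/1820 = 62.492457
  Suburban: (882/19030)²·(1−73/882)·62500/73 = 1.6869285
  → Var(ȳ_str) = 64.179386.
Var(ȳ_srs) = (1 − 1893/19030)·290300/1893 = 138.0996.
deff = 64.179386 / 138.0996 = 0.4647.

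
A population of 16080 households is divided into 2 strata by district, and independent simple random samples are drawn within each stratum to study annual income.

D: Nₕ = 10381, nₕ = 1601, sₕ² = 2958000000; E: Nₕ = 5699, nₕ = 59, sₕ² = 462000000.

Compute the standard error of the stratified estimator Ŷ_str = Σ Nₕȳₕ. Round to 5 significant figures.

Var(Ŷ_str) = Σₕ Nₕ²(1 − fₕ)sₕ²/nₕ.
D: 10381²·(1 − 1601/10381)·2958000000/1601 = 1.683994 × 10^14.
E: 5699²·(1 − 59/5699)·462000000/59 = 2.5169102 × 10^14.
Sum = 4.2009042 × 10^14.
SE = √(4.2009042 × 10^14) = 2.0496 × 10^7.

2.0496 × 10^7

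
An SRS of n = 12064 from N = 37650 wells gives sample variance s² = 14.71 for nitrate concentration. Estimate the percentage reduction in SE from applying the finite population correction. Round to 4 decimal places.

f = n/N = 12064/37650 = 0.32042497.
SE_no-fpc = √(s²/n) = 0.034918909; SE_fpc = √((1−f)s²/n) = 0.028785871.
Ratio = √(1−f) = 0.82436341. Reduction = 100·(1 − 0.82436341) = 17.5637%.

17.5637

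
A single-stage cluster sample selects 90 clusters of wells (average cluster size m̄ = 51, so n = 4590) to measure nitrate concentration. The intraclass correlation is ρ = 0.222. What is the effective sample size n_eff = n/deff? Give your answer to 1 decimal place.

deff = 1 + (51 − 1)·0.222 = 1 + 11.1 = 12.1.
n_eff = 4590 / 12.1 = 379.3.

379.3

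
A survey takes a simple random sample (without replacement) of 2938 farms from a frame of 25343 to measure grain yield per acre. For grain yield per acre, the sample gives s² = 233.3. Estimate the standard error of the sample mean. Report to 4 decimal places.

Under SRS without replacement, Var(ȳ) = (1 − f)·s²/n with f = n/N = 2938/25343 = 0.11592945.
Var(ȳ) = (1 − 0.11592945)·233.3/2938 = 0.88407055·0.07940776 = 0.070202063.
SE(ȳ) = √(0.070202063) = 0.2650.

0.2650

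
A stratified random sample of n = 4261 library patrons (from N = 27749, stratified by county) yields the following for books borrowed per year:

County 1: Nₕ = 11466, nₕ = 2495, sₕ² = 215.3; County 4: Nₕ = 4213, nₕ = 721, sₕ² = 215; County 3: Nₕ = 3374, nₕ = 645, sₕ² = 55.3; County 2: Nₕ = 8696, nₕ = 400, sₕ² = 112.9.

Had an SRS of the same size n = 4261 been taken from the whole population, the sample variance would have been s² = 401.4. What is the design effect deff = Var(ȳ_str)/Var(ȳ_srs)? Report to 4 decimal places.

Var(ȳ_str) = Σ Wₕ²(1−fₕ)sₕ²/nₕ with Wₕ = Nₕ/27749:
  County 1: (11466/27749)²·(1−2495/11466)·215.3/2495 = 0.011527406
  County 4: (4213/27749)²·(1−721/4213)·215/721 = 0.0056973673
  County 3: (3374/27749)²·(1−645/3374)·55.3/645 = 0.0010252254
  County 2: (8696/27749)²·(1−400/8696)·112.9/400 = 0.026444025
  → Var(ȳ_str) = 0.044694024.
Var(ȳ_srs) = (1 − 4261/27749)·401.4/4261 = 0.079737853.
deff = 0.044694024 / 0.079737853 = 0.5605.

0.5605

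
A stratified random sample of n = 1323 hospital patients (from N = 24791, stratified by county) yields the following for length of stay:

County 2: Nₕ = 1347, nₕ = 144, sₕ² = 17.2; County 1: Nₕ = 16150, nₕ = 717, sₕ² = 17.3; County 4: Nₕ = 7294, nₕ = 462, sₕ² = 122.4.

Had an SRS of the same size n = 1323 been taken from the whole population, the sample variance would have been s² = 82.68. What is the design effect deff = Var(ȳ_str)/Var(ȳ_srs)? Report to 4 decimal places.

0.5338

Var(ȳ_str) = Σ Wₕ²(1−fₕ)sₕ²/nₕ with Wₕ = Nₕ/24791:
  County 2: (1347/24791)²·(1−144/1347)·17.2/144 = 3.1492786 × 10^-4
  County 1: (16150/24791)²·(1−717/16150)·17.3/717 = 0.0097850205
  County 4: (7294/24791)²·(1−462/7294)·122.4/462 = 0.021481518
  → Var(ȳ_str) = 0.031581466.
Var(ȳ_srs) = (1 − 1323/24791)·82.68/1323 = 0.05915925.
deff = 0.031581466 / 0.05915925 = 0.5338.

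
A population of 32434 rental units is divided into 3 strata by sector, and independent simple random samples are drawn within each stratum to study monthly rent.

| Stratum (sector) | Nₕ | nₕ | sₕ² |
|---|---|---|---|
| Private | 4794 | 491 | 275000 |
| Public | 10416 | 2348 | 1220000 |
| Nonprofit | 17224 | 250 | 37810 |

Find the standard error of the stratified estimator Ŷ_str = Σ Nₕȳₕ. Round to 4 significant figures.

315300

Var(Ŷ_str) = Σₕ Nₕ²(1 − fₕ)sₕ²/nₕ.
Private: 4794²·(1 − 491/4794)·275000/491 = 1.1553686 × 10^10.
Public: 10416²·(1 − 2348/10416)·1220000/2348 = 4.3664511 × 10^10.
Nonprofit: 17224²·(1 − 250/17224)·37810/250 = 4.4216553 × 10^10.
Sum = 9.943475 × 10^10.
SE = √(9.943475 × 10^10) = 315300.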